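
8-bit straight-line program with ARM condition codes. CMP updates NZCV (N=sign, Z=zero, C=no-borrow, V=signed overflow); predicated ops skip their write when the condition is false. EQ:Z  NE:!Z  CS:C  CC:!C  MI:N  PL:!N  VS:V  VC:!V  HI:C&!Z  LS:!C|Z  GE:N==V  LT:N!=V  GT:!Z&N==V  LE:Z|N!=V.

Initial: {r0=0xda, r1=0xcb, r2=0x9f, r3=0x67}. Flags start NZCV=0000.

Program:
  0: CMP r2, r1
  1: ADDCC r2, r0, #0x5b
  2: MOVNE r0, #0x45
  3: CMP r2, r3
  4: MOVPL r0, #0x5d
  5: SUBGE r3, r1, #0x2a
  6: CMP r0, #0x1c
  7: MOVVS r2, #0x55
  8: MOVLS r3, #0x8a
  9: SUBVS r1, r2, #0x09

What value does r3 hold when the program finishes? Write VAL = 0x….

VAL = 0x67

0: ✓ CMP  NZCV=1000
1: ✓ ADDCC  r2←0x35
2: ✓ MOVNE  r0←0x45
3: ✓ CMP  NZCV=1000
4: · MOVPL
5: · SUBGE
6: ✓ CMP  NZCV=0010
7: · MOVVS
8: · MOVLS
9: · SUBVS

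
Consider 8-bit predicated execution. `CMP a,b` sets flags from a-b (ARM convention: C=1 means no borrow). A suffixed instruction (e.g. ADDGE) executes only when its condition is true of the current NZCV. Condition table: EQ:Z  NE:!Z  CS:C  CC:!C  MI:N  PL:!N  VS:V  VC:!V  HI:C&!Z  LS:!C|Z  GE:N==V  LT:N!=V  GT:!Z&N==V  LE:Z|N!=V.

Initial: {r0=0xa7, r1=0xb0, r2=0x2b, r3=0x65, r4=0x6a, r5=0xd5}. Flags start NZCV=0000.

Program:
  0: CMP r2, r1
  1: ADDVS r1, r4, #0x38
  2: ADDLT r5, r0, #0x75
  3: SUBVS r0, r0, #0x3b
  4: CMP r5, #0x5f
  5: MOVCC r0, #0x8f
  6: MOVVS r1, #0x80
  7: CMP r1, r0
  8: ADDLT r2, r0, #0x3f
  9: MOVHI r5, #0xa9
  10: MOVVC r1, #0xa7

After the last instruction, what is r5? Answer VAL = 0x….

VAL = 0xd5

[0] flags=0000 → (cmp)
[1] flags=0000 VS?F → skip
[2] flags=0000 LT?F → skip
[3] flags=0000 VS?F → skip
[4] flags=0011 → (cmp)
[5] flags=0011 CC?F → skip
[6] flags=0011 VS?T → r1=0x80
[7] flags=1000 → (cmp)
[8] flags=1000 LT?T → r2=0xe6
[9] flags=1000 HI?F → skip
[10] flags=1000 VC?T → r1=0xa7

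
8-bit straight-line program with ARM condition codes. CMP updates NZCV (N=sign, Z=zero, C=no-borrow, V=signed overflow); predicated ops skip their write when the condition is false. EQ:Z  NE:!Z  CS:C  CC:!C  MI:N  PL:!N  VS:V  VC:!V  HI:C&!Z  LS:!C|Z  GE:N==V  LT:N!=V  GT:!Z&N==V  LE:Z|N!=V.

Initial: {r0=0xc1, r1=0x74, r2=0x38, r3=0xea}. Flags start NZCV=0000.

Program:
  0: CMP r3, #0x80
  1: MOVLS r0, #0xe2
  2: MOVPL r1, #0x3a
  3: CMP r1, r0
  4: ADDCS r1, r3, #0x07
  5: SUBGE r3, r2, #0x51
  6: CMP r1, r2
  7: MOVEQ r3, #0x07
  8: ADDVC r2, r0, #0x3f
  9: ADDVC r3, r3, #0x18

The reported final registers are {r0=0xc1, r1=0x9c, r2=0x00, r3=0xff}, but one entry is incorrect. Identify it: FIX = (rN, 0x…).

[0] flags=0010 → (cmp)
[1] flags=0010 LS?F → skip
[2] flags=0010 PL?T → r1=0x3a
[3] flags=0000 → (cmp)
[4] flags=0000 CS?F → skip
[5] flags=0000 GE?T → r3=0xe7
[6] flags=0010 → (cmp)
[7] flags=0010 EQ?F → skip
[8] flags=0010 VC?T → r2=0x00
[9] flags=0010 VC?T → r3=0xff

FIX = (r1, 0x3a)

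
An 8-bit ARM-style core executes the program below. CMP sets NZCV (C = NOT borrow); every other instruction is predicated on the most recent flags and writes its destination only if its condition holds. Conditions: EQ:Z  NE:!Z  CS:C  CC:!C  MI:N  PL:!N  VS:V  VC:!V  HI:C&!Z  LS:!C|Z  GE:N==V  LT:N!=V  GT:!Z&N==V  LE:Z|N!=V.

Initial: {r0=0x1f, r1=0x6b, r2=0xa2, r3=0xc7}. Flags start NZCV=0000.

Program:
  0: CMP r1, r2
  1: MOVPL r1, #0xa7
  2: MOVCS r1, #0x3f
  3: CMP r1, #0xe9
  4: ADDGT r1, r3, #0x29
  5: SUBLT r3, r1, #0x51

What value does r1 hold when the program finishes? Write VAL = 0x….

[0] flags=1001 → (cmp)
[1] flags=1001 PL?F → skip
[2] flags=1001 CS?F → skip
[3] flags=1001 → (cmp)
[4] flags=1001 GT?T → r1=0xf0
[5] flags=1001 LT?F → skip

VAL = 0xf0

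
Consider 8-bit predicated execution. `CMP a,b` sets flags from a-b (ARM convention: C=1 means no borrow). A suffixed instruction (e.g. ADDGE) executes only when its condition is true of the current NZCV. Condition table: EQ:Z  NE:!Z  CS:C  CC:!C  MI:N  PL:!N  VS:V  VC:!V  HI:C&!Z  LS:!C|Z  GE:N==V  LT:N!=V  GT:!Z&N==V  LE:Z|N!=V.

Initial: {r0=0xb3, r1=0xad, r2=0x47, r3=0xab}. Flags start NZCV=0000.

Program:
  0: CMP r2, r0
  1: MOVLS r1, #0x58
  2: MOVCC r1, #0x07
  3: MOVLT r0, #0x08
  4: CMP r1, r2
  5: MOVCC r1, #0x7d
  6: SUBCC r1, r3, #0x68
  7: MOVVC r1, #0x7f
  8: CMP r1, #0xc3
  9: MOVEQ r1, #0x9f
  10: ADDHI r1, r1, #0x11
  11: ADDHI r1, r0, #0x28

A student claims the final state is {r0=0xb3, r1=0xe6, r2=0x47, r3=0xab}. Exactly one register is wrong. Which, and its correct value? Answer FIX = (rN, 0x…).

[0] flags=1001 → (cmp)
[1] flags=1001 LS?T → r1=0x58
[2] flags=1001 CC?T → r1=0x07
[3] flags=1001 LT?F → skip
[4] flags=1000 → (cmp)
[5] flags=1000 CC?T → r1=0x7d
[6] flags=1000 CC?T → r1=0x43
[7] flags=1000 VC?T → r1=0x7f
[8] flags=1001 → (cmp)
[9] flags=1001 EQ?F → skip
[10] flags=1001 HI?F → skip
[11] flags=1001 HI?F → skip

FIX = (r1, 0x7f)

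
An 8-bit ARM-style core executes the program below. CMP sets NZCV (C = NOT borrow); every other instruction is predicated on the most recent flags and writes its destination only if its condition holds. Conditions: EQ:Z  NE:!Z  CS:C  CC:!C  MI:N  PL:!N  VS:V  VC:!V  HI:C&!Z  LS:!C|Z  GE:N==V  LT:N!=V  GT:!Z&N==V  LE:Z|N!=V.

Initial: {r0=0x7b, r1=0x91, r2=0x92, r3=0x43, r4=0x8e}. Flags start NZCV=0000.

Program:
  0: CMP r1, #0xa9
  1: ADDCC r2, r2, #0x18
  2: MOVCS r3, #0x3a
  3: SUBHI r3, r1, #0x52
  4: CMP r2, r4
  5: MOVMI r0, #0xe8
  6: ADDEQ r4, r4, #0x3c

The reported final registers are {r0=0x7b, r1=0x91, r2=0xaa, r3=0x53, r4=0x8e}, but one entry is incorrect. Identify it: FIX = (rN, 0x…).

[0] flags=1000 → (cmp)
[1] flags=1000 CC?T → r2=0xaa
[2] flags=1000 CS?F → skip
[3] flags=1000 HI?F → skip
[4] flags=0010 → (cmp)
[5] flags=0010 MI?F → skip
[6] flags=0010 EQ?F → skip

FIX = (r3, 0x43)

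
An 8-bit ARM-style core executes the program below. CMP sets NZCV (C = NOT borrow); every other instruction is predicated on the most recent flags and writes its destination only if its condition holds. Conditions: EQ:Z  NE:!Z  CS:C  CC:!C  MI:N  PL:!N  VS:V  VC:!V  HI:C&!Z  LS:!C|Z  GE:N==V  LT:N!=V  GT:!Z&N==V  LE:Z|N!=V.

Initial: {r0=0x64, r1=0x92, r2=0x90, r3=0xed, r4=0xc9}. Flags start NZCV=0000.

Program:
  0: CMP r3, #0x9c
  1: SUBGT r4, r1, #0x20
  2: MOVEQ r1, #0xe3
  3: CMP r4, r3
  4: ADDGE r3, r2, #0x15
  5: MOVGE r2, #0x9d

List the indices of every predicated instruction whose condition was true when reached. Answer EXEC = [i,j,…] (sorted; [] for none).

EXEC = [1,4,5]

[0] flags=0010 → (cmp)
[1] flags=0010 GT?T → r4=0x72
[2] flags=0010 EQ?F → skip
[3] flags=1001 → (cmp)
[4] flags=1001 GE?T → r3=0xa5
[5] flags=1001 GE?T → r2=0x9d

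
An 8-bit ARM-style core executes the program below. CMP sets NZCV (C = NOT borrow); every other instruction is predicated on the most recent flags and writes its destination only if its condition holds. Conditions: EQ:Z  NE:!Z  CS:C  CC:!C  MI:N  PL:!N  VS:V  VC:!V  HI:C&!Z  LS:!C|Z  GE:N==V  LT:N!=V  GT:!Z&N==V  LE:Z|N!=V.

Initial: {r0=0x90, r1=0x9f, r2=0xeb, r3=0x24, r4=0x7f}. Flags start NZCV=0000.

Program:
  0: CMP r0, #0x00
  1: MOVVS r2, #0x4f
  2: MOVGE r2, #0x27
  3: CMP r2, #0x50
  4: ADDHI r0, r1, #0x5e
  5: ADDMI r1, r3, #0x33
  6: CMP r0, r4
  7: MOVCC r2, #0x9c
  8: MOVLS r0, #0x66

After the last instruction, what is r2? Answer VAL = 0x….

VAL = 0xeb

[0] flags=1010 → (cmp)
[1] flags=1010 VS?F → skip
[2] flags=1010 GE?F → skip
[3] flags=1010 → (cmp)
[4] flags=1010 HI?T → r0=0xfd
[5] flags=1010 MI?T → r1=0x57
[6] flags=0011 → (cmp)
[7] flags=0011 CC?F → skip
[8] flags=0011 LS?F → skip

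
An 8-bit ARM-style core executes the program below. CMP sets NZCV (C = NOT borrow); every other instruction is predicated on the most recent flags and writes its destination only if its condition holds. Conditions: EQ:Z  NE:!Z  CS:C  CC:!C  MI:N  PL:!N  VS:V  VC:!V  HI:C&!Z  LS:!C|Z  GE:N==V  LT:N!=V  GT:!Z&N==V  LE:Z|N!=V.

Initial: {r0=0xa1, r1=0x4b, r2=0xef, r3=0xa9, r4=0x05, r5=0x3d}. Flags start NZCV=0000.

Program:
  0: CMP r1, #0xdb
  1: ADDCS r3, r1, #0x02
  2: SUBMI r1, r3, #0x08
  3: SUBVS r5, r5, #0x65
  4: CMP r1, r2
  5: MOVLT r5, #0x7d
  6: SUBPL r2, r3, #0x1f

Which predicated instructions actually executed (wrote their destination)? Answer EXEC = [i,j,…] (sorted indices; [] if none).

EXEC = [6]

0: ✓ CMP  NZCV=0000
1: · ADDCS
2: · SUBMI
3: · SUBVS
4: ✓ CMP  NZCV=0000
5: · MOVLT
6: ✓ SUBPL  r2←0x8a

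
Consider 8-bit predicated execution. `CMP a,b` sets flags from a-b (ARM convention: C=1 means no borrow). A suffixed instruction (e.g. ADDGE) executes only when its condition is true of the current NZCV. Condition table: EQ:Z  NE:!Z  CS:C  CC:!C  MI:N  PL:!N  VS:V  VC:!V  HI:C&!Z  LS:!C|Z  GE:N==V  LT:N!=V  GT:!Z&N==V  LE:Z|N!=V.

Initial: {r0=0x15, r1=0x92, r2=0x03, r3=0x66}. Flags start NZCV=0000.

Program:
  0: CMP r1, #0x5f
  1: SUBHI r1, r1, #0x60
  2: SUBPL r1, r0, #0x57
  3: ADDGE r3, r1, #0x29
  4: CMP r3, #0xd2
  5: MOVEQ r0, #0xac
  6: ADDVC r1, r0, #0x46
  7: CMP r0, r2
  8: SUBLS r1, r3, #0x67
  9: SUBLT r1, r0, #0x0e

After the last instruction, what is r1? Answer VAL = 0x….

VAL = 0xbe

0: ✓ CMP  NZCV=0011
1: ✓ SUBHI  r1←0x32
2: ✓ SUBPL  r1←0xbe
3: · ADDGE
4: ✓ CMP  NZCV=1001
5: · MOVEQ
6: · ADDVC
7: ✓ CMP  NZCV=0010
8: · SUBLS
9: · SUBLT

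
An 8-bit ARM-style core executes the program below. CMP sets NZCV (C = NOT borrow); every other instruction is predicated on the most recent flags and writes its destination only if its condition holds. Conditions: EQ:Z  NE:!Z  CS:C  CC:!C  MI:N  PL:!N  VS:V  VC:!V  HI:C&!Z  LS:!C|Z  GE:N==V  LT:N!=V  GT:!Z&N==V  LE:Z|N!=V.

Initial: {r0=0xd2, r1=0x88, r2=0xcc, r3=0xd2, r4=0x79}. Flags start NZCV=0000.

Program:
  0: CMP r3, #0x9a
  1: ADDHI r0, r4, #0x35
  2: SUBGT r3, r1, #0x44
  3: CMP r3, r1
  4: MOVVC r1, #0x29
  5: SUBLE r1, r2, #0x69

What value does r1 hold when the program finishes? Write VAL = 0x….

VAL = 0x88

[0] flags=0010 → (cmp)
[1] flags=0010 HI?T → r0=0xae
[2] flags=0010 GT?T → r3=0x44
[3] flags=1001 → (cmp)
[4] flags=1001 VC?F → skip
[5] flags=1001 LE?F → skip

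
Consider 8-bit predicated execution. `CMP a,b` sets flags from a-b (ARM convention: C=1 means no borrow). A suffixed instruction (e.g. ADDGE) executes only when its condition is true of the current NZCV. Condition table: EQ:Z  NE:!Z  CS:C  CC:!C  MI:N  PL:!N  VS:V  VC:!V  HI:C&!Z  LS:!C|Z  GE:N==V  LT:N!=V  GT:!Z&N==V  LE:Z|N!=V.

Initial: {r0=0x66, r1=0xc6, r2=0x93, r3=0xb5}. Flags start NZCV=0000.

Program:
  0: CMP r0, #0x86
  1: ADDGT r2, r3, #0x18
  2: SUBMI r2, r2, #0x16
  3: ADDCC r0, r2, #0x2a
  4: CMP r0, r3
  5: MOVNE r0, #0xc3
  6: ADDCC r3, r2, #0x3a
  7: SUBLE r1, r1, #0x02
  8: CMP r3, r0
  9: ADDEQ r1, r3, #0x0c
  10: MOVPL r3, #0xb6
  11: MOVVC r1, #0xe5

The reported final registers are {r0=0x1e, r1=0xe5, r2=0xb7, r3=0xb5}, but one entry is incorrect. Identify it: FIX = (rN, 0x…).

FIX = (r0, 0xc3)

0: ✓ CMP  NZCV=1001
1: ✓ ADDGT  r2←0xcd
2: ✓ SUBMI  r2←0xb7
3: ✓ ADDCC  r0←0xe1
4: ✓ CMP  NZCV=0010
5: ✓ MOVNE  r0←0xc3
6: · ADDCC
7: · SUBLE
8: ✓ CMP  NZCV=1000
9: · ADDEQ
10: · MOVPL
11: ✓ MOVVC  r1←0xe5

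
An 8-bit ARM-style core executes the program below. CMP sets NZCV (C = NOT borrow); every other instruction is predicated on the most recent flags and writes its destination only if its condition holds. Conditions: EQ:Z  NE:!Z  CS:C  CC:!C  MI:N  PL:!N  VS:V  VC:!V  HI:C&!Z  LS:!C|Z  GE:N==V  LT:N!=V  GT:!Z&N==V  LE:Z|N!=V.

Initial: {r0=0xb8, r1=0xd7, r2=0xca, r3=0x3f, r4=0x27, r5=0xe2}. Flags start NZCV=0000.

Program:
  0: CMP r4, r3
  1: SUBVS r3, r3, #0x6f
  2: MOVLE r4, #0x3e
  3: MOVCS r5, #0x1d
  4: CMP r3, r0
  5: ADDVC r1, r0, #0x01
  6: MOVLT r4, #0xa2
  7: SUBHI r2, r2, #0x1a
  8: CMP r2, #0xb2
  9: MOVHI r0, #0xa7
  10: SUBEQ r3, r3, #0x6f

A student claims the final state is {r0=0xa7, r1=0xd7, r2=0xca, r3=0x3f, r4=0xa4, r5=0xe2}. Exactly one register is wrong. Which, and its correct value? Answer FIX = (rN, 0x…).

FIX = (r4, 0x3e)

0: ✓ CMP  NZCV=1000
1: · SUBVS
2: ✓ MOVLE  r4←0x3e
3: · MOVCS
4: ✓ CMP  NZCV=1001
5: · ADDVC
6: · MOVLT
7: · SUBHI
8: ✓ CMP  NZCV=0010
9: ✓ MOVHI  r0←0xa7
10: · SUBEQ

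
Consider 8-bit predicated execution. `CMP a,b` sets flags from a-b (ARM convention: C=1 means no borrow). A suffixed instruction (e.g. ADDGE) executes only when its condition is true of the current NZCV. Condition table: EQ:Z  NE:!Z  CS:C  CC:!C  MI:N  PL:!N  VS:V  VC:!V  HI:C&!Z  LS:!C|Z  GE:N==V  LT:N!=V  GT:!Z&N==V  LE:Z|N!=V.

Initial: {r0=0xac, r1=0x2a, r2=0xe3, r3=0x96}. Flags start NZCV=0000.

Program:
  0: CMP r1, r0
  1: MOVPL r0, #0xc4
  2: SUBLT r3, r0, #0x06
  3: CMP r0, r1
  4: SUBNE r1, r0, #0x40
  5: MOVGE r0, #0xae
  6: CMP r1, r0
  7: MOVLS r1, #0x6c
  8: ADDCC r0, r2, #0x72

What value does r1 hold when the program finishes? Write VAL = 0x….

VAL = 0x6c

0: ✓ CMP  NZCV=0000
1: ✓ MOVPL  r0←0xc4
2: · SUBLT
3: ✓ CMP  NZCV=1010
4: ✓ SUBNE  r1←0x84
5: · MOVGE
6: ✓ CMP  NZCV=1000
7: ✓ MOVLS  r1←0x6c
8: ✓ ADDCC  r0←0x55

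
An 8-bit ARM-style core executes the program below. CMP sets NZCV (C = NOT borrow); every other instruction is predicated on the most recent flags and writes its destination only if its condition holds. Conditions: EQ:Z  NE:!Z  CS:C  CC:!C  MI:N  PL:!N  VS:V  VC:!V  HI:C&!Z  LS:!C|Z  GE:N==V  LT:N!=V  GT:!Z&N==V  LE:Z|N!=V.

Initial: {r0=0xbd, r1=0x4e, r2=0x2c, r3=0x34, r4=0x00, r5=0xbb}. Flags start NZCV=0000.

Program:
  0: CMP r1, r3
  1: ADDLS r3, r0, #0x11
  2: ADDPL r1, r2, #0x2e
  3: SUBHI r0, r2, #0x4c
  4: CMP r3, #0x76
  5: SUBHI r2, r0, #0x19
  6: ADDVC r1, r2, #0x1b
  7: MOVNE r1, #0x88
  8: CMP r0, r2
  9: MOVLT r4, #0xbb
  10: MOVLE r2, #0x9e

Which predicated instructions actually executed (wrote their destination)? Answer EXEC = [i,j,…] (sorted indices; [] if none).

0: ✓ CMP  NZCV=0010
1: · ADDLS
2: ✓ ADDPL  r1←0x5a
3: ✓ SUBHI  r0←0xe0
4: ✓ CMP  NZCV=1000
5: · SUBHI
6: ✓ ADDVC  r1←0x47
7: ✓ MOVNE  r1←0x88
8: ✓ CMP  NZCV=1010
9: ✓ MOVLT  r4←0xbb
10: ✓ MOVLE  r2←0x9e

EXEC = [2,3,6,7,9,10]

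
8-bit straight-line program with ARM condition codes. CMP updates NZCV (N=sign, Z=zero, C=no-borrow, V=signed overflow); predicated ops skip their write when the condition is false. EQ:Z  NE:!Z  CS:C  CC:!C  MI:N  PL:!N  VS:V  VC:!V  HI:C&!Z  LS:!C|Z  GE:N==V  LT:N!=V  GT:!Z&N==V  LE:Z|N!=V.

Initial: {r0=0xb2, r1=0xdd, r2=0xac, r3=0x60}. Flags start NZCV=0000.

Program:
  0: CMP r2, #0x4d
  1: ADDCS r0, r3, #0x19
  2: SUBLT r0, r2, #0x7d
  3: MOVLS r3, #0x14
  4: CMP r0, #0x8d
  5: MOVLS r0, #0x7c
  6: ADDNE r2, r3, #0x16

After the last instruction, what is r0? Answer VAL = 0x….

[0] flags=0011 → (cmp)
[1] flags=0011 CS?T → r0=0x79
[2] flags=0011 LT?T → r0=0x2f
[3] flags=0011 LS?F → skip
[4] flags=1001 → (cmp)
[5] flags=1001 LS?T → r0=0x7c
[6] flags=1001 NE?T → r2=0x76

VAL = 0x7c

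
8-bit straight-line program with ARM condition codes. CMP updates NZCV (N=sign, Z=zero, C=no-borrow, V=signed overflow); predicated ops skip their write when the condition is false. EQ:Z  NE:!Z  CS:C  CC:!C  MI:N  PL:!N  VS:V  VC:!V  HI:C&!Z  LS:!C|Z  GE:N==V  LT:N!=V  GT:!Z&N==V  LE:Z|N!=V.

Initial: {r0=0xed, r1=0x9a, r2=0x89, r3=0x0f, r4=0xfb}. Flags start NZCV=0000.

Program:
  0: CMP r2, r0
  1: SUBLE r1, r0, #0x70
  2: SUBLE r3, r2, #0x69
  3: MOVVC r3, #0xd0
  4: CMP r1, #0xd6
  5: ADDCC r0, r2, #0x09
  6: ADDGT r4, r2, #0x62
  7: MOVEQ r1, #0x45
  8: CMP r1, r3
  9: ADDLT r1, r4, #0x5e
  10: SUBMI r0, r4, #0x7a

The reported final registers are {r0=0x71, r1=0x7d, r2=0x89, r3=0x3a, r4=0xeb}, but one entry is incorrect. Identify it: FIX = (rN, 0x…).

FIX = (r3, 0xd0)

0: ✓ CMP  NZCV=1000
1: ✓ SUBLE  r1←0x7d
2: ✓ SUBLE  r3←0x20
3: ✓ MOVVC  r3←0xd0
4: ✓ CMP  NZCV=1001
5: ✓ ADDCC  r0←0x92
6: ✓ ADDGT  r4←0xeb
7: · MOVEQ
8: ✓ CMP  NZCV=1001
9: · ADDLT
10: ✓ SUBMI  r0←0x71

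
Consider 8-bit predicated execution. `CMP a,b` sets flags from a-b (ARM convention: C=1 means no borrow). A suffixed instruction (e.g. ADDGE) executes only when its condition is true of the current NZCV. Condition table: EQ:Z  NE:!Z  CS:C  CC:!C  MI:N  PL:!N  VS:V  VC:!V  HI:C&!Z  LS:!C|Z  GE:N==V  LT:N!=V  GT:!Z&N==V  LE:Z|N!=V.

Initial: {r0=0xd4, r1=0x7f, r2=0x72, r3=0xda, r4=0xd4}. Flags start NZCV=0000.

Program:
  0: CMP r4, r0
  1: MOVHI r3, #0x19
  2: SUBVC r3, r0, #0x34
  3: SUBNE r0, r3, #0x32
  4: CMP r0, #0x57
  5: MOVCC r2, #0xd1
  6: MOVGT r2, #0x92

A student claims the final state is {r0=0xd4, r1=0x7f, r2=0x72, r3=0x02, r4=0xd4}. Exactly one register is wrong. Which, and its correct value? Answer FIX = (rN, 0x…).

[0] flags=0110 → (cmp)
[1] flags=0110 HI?F → skip
[2] flags=0110 VC?T → r3=0xa0
[3] flags=0110 NE?F → skip
[4] flags=0011 → (cmp)
[5] flags=0011 CC?F → skip
[6] flags=0011 GT?F → skip

FIX = (r3, 0xa0)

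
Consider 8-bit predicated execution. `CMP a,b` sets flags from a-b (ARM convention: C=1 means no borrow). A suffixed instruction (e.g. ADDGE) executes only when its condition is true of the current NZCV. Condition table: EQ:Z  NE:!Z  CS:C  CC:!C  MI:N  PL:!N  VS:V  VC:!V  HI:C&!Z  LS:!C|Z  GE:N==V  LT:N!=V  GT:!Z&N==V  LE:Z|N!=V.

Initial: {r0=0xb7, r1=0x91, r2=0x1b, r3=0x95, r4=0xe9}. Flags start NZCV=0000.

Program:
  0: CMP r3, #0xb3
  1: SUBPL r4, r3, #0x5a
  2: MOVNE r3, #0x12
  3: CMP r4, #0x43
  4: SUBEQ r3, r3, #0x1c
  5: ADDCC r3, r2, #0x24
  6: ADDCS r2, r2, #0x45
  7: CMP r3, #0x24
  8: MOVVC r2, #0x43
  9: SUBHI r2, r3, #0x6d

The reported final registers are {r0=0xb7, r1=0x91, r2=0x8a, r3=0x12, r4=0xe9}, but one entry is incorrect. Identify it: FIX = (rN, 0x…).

0: ✓ CMP  NZCV=1000
1: · SUBPL
2: ✓ MOVNE  r3←0x12
3: ✓ CMP  NZCV=1010
4: · SUBEQ
5: · ADDCC
6: ✓ ADDCS  r2←0x60
7: ✓ CMP  NZCV=1000
8: ✓ MOVVC  r2←0x43
9: · SUBHI

FIX = (r2, 0x43)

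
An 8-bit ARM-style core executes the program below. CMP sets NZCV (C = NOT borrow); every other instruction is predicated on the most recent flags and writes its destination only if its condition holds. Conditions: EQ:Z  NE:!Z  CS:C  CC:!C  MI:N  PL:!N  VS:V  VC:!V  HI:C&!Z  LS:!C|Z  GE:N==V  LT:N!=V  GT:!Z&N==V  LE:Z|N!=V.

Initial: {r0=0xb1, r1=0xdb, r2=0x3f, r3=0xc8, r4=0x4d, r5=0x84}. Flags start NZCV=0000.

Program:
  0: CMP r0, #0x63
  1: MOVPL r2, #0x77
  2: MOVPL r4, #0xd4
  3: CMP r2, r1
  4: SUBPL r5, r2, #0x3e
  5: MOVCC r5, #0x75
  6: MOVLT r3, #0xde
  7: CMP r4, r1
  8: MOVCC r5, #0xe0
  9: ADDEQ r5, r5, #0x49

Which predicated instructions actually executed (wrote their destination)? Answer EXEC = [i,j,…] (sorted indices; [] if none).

0: ✓ CMP  NZCV=0011
1: ✓ MOVPL  r2←0x77
2: ✓ MOVPL  r4←0xd4
3: ✓ CMP  NZCV=1001
4: · SUBPL
5: ✓ MOVCC  r5←0x75
6: · MOVLT
7: ✓ CMP  NZCV=1000
8: ✓ MOVCC  r5←0xe0
9: · ADDEQ

EXEC = [1,2,5,8]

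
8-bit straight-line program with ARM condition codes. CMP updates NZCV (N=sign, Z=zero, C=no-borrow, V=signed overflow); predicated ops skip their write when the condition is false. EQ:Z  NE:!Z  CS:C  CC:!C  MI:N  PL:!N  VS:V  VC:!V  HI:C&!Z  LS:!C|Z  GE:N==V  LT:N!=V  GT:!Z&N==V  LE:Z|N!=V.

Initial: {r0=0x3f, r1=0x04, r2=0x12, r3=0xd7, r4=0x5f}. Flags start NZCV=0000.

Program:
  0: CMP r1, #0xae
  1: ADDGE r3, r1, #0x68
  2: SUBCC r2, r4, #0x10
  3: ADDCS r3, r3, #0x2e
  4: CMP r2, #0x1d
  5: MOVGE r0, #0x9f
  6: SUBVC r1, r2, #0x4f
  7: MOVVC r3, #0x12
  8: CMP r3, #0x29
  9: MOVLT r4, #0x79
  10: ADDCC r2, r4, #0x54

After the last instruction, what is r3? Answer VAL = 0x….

VAL = 0x12

0: ✓ CMP  NZCV=0000
1: ✓ ADDGE  r3←0x6c
2: ✓ SUBCC  r2←0x4f
3: · ADDCS
4: ✓ CMP  NZCV=0010
5: ✓ MOVGE  r0←0x9f
6: ✓ SUBVC  r1←0x00
7: ✓ MOVVC  r3←0x12
8: ✓ CMP  NZCV=1000
9: ✓ MOVLT  r4←0x79
10: ✓ ADDCC  r2←0xcd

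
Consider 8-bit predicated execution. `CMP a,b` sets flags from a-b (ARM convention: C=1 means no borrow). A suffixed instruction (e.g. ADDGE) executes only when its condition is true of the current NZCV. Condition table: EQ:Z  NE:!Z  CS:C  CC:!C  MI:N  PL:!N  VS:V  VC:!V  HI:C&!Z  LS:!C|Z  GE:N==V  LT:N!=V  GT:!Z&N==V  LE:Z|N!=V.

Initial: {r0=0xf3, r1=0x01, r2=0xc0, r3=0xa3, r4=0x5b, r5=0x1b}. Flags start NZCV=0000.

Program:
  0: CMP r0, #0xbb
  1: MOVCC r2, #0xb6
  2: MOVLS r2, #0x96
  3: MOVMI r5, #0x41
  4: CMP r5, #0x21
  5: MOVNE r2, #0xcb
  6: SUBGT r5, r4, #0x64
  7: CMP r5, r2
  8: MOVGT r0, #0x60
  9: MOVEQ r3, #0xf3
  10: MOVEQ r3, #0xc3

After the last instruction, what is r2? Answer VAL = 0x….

0: ✓ CMP  NZCV=0010
1: · MOVCC
2: · MOVLS
3: · MOVMI
4: ✓ CMP  NZCV=1000
5: ✓ MOVNE  r2←0xcb
6: · SUBGT
7: ✓ CMP  NZCV=0000
8: ✓ MOVGT  r0←0x60
9: · MOVEQ
10: · MOVEQ

VAL = 0xcb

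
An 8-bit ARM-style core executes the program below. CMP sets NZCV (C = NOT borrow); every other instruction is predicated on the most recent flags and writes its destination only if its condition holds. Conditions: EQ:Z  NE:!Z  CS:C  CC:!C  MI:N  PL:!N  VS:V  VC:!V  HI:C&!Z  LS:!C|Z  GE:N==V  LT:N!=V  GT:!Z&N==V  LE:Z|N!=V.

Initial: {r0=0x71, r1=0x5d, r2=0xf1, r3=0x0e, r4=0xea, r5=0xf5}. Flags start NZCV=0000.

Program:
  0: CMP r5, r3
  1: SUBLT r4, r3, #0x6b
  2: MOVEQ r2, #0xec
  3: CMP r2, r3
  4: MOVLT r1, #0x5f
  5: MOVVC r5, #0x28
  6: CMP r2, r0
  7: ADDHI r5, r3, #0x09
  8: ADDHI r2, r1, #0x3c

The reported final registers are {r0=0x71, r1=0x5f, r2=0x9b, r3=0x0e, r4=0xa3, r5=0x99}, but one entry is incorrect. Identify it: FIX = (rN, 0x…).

FIX = (r5, 0x17)

0: ✓ CMP  NZCV=1010
1: ✓ SUBLT  r4←0xa3
2: · MOVEQ
3: ✓ CMP  NZCV=1010
4: ✓ MOVLT  r1←0x5f
5: ✓ MOVVC  r5←0x28
6: ✓ CMP  NZCV=1010
7: ✓ ADDHI  r5←0x17
8: ✓ ADDHI  r2←0x9b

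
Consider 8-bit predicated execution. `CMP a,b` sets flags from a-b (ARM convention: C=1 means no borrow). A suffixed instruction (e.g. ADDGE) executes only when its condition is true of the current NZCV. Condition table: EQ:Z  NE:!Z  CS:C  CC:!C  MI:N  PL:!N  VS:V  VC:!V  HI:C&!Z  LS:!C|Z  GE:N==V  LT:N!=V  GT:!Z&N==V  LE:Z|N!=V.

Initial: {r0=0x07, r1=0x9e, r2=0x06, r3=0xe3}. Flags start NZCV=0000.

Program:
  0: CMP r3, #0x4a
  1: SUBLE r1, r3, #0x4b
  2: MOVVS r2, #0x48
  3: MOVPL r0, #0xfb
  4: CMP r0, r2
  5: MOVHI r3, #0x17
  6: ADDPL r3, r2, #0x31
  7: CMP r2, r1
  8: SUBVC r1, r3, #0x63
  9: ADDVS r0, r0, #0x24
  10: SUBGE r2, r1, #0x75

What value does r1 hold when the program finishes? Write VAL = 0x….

VAL = 0xd4

0: ✓ CMP  NZCV=1010
1: ✓ SUBLE  r1←0x98
2: · MOVVS
3: · MOVPL
4: ✓ CMP  NZCV=0010
5: ✓ MOVHI  r3←0x17
6: ✓ ADDPL  r3←0x37
7: ✓ CMP  NZCV=0000
8: ✓ SUBVC  r1←0xd4
9: · ADDVS
10: ✓ SUBGE  r2←0x5f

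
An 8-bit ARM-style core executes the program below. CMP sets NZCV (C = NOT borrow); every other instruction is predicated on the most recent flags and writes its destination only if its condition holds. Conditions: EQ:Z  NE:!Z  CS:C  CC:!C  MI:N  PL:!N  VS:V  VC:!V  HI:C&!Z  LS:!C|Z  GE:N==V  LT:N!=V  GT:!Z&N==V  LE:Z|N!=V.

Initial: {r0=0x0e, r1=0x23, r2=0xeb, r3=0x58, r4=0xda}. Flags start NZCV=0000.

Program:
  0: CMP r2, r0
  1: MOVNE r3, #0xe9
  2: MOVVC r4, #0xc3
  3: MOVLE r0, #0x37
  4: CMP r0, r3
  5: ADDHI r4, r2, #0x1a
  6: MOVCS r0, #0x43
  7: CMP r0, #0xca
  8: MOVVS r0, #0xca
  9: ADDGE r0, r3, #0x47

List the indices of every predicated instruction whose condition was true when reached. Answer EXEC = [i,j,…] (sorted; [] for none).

[0] flags=1010 → (cmp)
[1] flags=1010 NE?T → r3=0xe9
[2] flags=1010 VC?T → r4=0xc3
[3] flags=1010 LE?T → r0=0x37
[4] flags=0000 → (cmp)
[5] flags=0000 HI?F → skip
[6] flags=0000 CS?F → skip
[7] flags=0000 → (cmp)
[8] flags=0000 VS?F → skip
[9] flags=0000 GE?T → r0=0x30

EXEC = [1,2,3,9]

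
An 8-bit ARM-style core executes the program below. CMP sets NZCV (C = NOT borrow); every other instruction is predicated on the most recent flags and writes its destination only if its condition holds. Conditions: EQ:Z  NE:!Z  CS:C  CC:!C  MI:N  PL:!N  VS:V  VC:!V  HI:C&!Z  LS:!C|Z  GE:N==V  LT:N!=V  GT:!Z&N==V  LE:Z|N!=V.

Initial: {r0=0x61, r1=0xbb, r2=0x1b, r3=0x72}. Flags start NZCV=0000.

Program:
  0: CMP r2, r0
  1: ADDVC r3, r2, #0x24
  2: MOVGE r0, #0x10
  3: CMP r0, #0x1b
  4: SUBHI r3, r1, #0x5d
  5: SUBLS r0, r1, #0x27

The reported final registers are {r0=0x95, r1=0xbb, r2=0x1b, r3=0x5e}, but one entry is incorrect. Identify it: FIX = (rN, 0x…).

FIX = (r0, 0x61)

0: ✓ CMP  NZCV=1000
1: ✓ ADDVC  r3←0x3f
2: · MOVGE
3: ✓ CMP  NZCV=0010
4: ✓ SUBHI  r3←0x5e
5: · SUBLS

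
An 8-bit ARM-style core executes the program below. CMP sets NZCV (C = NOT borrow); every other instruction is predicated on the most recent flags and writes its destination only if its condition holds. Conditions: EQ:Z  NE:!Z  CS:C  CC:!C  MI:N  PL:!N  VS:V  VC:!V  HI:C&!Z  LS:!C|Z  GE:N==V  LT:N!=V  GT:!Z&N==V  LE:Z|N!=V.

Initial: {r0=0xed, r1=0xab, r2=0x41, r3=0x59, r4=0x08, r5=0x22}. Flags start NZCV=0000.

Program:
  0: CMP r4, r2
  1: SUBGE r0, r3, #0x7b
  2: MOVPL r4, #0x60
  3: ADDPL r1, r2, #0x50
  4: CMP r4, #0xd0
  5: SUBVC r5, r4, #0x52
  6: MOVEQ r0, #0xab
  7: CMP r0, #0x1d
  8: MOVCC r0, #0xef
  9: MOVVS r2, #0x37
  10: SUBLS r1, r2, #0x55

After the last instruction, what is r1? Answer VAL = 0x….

[0] flags=1000 → (cmp)
[1] flags=1000 GE?F → skip
[2] flags=1000 PL?F → skip
[3] flags=1000 PL?F → skip
[4] flags=0000 → (cmp)
[5] flags=0000 VC?T → r5=0xb6
[6] flags=0000 EQ?F → skip
[7] flags=1010 → (cmp)
[8] flags=1010 CC?F → skip
[9] flags=1010 VS?F → skip
[10] flags=1010 LS?F → skip

VAL = 0xab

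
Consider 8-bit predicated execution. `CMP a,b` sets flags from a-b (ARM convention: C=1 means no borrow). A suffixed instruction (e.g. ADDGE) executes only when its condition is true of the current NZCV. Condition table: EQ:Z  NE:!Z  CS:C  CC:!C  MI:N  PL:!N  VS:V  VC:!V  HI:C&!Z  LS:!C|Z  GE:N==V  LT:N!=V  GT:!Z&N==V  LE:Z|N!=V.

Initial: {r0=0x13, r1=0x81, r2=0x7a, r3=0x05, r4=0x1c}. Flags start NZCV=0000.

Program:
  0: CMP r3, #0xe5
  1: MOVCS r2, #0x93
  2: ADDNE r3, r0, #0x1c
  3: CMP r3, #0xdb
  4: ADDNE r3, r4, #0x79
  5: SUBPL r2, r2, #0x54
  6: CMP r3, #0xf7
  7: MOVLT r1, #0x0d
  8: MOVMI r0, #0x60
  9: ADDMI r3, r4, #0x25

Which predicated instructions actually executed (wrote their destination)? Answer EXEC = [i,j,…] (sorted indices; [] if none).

EXEC = [2,4,5,7,8,9]

0: ✓ CMP  NZCV=0000
1: · MOVCS
2: ✓ ADDNE  r3←0x2f
3: ✓ CMP  NZCV=0000
4: ✓ ADDNE  r3←0x95
5: ✓ SUBPL  r2←0x26
6: ✓ CMP  NZCV=1000
7: ✓ MOVLT  r1←0x0d
8: ✓ MOVMI  r0←0x60
9: ✓ ADDMI  r3←0x41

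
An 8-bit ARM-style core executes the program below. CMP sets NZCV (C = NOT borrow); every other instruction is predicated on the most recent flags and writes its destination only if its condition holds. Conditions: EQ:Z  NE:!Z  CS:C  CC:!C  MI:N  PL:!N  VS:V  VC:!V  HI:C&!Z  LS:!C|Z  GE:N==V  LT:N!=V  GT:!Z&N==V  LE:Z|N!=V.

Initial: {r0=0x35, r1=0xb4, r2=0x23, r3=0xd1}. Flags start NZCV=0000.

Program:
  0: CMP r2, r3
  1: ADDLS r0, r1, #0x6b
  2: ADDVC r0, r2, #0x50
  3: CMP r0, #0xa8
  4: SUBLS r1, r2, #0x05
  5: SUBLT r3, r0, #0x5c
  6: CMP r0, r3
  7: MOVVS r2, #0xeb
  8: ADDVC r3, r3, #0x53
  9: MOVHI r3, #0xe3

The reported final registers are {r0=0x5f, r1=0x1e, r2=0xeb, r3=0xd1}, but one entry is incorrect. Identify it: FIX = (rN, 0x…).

0: ✓ CMP  NZCV=0000
1: ✓ ADDLS  r0←0x1f
2: ✓ ADDVC  r0←0x73
3: ✓ CMP  NZCV=1001
4: ✓ SUBLS  r1←0x1e
5: · SUBLT
6: ✓ CMP  NZCV=1001
7: ✓ MOVVS  r2←0xeb
8: · ADDVC
9: · MOVHI

FIX = (r0, 0x73)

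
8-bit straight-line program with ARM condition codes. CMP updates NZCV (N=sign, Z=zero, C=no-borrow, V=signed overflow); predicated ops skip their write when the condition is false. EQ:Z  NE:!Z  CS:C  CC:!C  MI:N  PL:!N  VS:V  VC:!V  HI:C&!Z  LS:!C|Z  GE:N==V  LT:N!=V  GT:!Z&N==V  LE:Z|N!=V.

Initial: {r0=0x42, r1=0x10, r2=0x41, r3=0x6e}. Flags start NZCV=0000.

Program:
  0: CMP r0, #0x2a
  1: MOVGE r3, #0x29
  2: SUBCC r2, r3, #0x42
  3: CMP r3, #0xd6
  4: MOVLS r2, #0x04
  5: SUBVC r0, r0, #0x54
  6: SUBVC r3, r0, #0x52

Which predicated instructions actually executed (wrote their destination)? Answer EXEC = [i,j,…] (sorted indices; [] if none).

EXEC = [1,4,5,6]

[0] flags=0010 → (cmp)
[1] flags=0010 GE?T → r3=0x29
[2] flags=0010 CC?F → skip
[3] flags=0000 → (cmp)
[4] flags=0000 LS?T → r2=0x04
[5] flags=0000 VC?T → r0=0xee
[6] flags=0000 VC?T → r3=0x9c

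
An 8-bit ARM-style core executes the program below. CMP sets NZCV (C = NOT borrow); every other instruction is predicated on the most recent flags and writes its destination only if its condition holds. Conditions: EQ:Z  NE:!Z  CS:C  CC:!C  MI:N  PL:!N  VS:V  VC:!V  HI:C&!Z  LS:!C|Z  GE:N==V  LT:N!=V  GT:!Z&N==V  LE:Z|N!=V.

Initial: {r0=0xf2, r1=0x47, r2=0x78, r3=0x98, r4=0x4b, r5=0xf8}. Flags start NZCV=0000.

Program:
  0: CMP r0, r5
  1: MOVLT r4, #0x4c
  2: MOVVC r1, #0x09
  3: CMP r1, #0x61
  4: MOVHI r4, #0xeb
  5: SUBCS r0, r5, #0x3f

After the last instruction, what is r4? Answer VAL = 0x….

0: ✓ CMP  NZCV=1000
1: ✓ MOVLT  r4←0x4c
2: ✓ MOVVC  r1←0x09
3: ✓ CMP  NZCV=1000
4: · MOVHI
5: · SUBCS

VAL = 0x4c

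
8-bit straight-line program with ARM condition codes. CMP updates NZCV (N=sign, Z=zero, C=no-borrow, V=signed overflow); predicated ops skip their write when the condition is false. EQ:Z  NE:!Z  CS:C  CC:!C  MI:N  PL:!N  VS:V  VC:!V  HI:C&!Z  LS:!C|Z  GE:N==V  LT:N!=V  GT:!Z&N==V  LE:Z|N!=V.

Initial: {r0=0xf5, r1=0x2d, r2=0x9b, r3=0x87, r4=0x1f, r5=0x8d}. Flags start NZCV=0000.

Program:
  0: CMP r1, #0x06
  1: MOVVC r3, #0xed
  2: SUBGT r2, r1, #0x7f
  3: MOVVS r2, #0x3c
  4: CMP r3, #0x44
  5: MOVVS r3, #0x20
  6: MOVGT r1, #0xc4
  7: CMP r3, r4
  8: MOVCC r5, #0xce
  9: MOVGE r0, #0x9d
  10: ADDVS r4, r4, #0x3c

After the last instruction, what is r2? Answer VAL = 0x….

0: ✓ CMP  NZCV=0010
1: ✓ MOVVC  r3←0xed
2: ✓ SUBGT  r2←0xae
3: · MOVVS
4: ✓ CMP  NZCV=1010
5: · MOVVS
6: · MOVGT
7: ✓ CMP  NZCV=1010
8: · MOVCC
9: · MOVGE
10: · ADDVS

VAL = 0xae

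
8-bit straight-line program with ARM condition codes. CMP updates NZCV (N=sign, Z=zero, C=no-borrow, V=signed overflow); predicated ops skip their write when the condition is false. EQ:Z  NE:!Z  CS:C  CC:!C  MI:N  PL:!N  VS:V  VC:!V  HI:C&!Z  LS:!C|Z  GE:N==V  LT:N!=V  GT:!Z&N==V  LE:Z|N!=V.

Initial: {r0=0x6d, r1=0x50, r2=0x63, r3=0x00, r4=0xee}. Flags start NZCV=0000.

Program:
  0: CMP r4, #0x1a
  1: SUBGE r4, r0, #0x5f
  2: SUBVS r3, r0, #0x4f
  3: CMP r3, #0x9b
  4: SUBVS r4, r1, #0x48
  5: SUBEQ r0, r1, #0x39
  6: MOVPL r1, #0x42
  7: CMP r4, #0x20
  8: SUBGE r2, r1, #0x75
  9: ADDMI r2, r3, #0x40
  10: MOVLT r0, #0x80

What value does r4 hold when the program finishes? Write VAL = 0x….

VAL = 0xee

[0] flags=1010 → (cmp)
[1] flags=1010 GE?F → skip
[2] flags=1010 VS?F → skip
[3] flags=0000 → (cmp)
[4] flags=0000 VS?F → skip
[5] flags=0000 EQ?F → skip
[6] flags=0000 PL?T → r1=0x42
[7] flags=1010 → (cmp)
[8] flags=1010 GE?F → skip
[9] flags=1010 MI?T → r2=0x40
[10] flags=1010 LT?T → r0=0x80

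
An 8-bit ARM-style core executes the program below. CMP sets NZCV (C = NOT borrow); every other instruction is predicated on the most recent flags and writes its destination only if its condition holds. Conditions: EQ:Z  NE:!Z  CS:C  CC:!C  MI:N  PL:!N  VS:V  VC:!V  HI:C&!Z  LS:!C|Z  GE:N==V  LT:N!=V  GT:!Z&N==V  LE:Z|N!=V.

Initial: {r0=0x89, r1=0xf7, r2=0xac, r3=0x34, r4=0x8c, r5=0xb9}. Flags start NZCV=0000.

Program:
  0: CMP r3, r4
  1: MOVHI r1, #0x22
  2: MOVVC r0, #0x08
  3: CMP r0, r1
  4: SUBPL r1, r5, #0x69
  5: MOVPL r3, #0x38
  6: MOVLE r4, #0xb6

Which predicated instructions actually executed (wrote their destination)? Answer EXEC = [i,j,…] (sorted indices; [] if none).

0: ✓ CMP  NZCV=1001
1: · MOVHI
2: · MOVVC
3: ✓ CMP  NZCV=1000
4: · SUBPL
5: · MOVPL
6: ✓ MOVLE  r4←0xb6

EXEC = [6]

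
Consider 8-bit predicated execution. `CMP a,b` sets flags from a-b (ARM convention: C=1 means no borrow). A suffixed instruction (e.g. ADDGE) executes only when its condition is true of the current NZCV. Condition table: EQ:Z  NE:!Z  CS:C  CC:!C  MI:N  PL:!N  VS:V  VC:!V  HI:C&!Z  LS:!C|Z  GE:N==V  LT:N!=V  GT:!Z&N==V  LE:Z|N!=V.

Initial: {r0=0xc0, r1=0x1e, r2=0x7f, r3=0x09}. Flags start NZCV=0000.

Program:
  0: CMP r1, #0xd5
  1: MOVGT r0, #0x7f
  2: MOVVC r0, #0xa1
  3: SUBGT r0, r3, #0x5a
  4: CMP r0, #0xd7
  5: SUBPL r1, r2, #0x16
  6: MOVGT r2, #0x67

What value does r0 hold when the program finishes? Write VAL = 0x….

[0] flags=0000 → (cmp)
[1] flags=0000 GT?T → r0=0x7f
[2] flags=0000 VC?T → r0=0xa1
[3] flags=0000 GT?T → r0=0xaf
[4] flags=1000 → (cmp)
[5] flags=1000 PL?F → skip
[6] flags=1000 GT?F → skip

VAL = 0xaf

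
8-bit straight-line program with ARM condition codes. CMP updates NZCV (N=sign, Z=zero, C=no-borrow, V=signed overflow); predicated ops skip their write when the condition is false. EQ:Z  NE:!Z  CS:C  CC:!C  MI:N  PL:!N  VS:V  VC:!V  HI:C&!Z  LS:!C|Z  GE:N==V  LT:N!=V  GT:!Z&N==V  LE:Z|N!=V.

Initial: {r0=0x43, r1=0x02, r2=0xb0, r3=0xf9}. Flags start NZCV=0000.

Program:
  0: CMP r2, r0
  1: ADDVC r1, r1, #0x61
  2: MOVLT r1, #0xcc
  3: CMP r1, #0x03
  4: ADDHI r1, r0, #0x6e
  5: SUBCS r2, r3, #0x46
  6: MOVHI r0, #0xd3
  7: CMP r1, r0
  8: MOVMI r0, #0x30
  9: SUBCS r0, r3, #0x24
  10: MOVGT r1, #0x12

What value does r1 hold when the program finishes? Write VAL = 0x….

[0] flags=0011 → (cmp)
[1] flags=0011 VC?F → skip
[2] flags=0011 LT?T → r1=0xcc
[3] flags=1010 → (cmp)
[4] flags=1010 HI?T → r1=0xb1
[5] flags=1010 CS?T → r2=0xb3
[6] flags=1010 HI?T → r0=0xd3
[7] flags=1000 → (cmp)
[8] flags=1000 MI?T → r0=0x30
[9] flags=1000 CS?F → skip
[10] flags=1000 GT?F → skip

VAL = 0xb1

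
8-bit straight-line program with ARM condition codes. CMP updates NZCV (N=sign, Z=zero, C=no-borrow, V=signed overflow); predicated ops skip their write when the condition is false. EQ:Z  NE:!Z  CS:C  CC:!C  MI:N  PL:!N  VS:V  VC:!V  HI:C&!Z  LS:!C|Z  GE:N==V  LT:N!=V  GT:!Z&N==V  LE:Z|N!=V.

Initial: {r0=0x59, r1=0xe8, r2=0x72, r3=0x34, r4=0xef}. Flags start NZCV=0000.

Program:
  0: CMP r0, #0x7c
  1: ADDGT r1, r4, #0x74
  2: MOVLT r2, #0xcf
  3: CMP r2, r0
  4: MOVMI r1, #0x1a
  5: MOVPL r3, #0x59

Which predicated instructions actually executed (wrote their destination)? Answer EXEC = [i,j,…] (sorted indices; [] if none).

0: ✓ CMP  NZCV=1000
1: · ADDGT
2: ✓ MOVLT  r2←0xcf
3: ✓ CMP  NZCV=0011
4: · MOVMI
5: ✓ MOVPL  r3←0x59

EXEC = [2,5]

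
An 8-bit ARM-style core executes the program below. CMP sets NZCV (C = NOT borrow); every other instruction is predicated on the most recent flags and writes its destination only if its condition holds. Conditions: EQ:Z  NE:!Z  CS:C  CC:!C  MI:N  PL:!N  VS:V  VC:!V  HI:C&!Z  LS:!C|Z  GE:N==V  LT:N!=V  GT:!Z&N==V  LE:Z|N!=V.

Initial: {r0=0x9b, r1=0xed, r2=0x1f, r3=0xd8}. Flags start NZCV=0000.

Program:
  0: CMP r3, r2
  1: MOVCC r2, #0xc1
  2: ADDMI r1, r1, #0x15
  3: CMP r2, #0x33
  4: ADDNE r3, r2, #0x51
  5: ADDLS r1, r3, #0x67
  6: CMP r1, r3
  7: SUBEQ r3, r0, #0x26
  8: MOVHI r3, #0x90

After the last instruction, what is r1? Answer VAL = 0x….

[0] flags=1010 → (cmp)
[1] flags=1010 CC?F → skip
[2] flags=1010 MI?T → r1=0x02
[3] flags=1000 → (cmp)
[4] flags=1000 NE?T → r3=0x70
[5] flags=1000 LS?T → r1=0xd7
[6] flags=0011 → (cmp)
[7] flags=0011 EQ?F → skip
[8] flags=0011 HI?T → r3=0x90

VAL = 0xd7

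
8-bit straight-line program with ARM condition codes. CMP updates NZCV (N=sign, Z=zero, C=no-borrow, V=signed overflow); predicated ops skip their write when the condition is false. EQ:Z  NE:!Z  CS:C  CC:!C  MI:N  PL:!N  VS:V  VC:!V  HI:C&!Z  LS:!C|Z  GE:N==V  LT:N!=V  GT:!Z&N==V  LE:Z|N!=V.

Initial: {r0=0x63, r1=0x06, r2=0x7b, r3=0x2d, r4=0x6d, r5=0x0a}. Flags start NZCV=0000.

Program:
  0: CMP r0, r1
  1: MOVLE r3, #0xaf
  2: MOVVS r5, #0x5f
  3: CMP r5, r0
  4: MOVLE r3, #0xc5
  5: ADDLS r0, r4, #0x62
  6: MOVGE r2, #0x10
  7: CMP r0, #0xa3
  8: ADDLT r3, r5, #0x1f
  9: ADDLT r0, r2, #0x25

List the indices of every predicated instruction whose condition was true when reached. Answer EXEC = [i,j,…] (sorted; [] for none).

[0] flags=0010 → (cmp)
[1] flags=0010 LE?F → skip
[2] flags=0010 VS?F → skip
[3] flags=1000 → (cmp)
[4] flags=1000 LE?T → r3=0xc5
[5] flags=1000 LS?T → r0=0xcf
[6] flags=1000 GE?F → skip
[7] flags=0010 → (cmp)
[8] flags=0010 LT?F → skip
[9] flags=0010 LT?F → skip

EXEC = [4,5]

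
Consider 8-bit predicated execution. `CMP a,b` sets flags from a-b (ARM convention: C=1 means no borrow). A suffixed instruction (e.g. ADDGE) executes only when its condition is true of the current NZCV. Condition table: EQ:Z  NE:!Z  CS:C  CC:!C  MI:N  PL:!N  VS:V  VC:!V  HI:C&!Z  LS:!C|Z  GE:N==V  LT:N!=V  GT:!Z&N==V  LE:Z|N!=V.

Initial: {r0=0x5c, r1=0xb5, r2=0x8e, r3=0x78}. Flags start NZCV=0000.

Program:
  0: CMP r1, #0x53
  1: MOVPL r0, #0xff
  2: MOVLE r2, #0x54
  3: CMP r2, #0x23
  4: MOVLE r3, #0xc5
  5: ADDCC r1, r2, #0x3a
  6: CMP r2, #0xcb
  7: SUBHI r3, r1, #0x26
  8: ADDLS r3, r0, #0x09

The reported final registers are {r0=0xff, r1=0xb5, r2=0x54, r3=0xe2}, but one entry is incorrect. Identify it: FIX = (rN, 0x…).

[0] flags=0011 → (cmp)
[1] flags=0011 PL?T → r0=0xff
[2] flags=0011 LE?T → r2=0x54
[3] flags=0010 → (cmp)
[4] flags=0010 LE?F → skip
[5] flags=0010 CC?F → skip
[6] flags=1001 → (cmp)
[7] flags=1001 HI?F → skip
[8] flags=1001 LS?T → r3=0x08

FIX = (r3, 0x08)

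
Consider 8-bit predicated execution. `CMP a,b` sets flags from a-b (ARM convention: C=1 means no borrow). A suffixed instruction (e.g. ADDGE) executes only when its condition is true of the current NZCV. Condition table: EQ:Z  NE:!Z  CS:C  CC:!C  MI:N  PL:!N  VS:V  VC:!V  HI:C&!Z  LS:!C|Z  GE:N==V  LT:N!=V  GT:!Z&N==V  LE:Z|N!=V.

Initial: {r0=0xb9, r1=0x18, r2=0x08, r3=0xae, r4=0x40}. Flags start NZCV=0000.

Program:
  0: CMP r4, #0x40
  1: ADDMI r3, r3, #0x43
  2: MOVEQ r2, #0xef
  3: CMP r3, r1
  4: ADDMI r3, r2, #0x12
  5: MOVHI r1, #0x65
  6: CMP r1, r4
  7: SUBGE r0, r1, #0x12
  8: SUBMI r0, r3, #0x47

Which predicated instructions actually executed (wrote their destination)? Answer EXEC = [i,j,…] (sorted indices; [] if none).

EXEC = [2,4,5,7]

0: ✓ CMP  NZCV=0110
1: · ADDMI
2: ✓ MOVEQ  r2←0xef
3: ✓ CMP  NZCV=1010
4: ✓ ADDMI  r3←0x01
5: ✓ MOVHI  r1←0x65
6: ✓ CMP  NZCV=0010
7: ✓ SUBGE  r0←0x53
8: · SUBMI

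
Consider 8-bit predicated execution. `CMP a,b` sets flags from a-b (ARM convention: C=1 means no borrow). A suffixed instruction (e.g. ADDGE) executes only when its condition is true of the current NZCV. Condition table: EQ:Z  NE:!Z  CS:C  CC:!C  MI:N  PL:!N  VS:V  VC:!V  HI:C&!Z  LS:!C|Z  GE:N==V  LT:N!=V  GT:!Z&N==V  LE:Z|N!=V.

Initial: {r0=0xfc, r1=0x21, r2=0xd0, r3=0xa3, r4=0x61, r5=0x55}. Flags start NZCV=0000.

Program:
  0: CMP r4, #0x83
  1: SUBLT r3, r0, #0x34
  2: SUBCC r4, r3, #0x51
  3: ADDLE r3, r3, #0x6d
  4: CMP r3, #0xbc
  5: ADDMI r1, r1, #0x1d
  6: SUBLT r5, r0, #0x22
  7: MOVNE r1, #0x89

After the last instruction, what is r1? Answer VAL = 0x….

VAL = 0x89

0: ✓ CMP  NZCV=1001
1: · SUBLT
2: ✓ SUBCC  r4←0x52
3: · ADDLE
4: ✓ CMP  NZCV=1000
5: ✓ ADDMI  r1←0x3e
6: ✓ SUBLT  r5←0xda
7: ✓ MOVNE  r1←0x89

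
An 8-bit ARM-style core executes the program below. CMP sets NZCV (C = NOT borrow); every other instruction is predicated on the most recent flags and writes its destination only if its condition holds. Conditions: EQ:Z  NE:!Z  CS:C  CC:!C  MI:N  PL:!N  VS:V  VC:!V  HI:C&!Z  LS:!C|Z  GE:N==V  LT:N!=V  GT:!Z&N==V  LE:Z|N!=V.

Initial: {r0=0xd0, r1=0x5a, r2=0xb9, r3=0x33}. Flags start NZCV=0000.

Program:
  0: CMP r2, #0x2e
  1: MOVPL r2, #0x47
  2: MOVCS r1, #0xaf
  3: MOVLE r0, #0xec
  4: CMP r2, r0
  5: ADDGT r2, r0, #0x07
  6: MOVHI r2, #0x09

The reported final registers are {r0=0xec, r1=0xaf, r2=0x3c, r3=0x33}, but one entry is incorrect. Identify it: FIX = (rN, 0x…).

FIX = (r2, 0xb9)

0: ✓ CMP  NZCV=1010
1: · MOVPL
2: ✓ MOVCS  r1←0xaf
3: ✓ MOVLE  r0←0xec
4: ✓ CMP  NZCV=1000
5: · ADDGT
6: · MOVHI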